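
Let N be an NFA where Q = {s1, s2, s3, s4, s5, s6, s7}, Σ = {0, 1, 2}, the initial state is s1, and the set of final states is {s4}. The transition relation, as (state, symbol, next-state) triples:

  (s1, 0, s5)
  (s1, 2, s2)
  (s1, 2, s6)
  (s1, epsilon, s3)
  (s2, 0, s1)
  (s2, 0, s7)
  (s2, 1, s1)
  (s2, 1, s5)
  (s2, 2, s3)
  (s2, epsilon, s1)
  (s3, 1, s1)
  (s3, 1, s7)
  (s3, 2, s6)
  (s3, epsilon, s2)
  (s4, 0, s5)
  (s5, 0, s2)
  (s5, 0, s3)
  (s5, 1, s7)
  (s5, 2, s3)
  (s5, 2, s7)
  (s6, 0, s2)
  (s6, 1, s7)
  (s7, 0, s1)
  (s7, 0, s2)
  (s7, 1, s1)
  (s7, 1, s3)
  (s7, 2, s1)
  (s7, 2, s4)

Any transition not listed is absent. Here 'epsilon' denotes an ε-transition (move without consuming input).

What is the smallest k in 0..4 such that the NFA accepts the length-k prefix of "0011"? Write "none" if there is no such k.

none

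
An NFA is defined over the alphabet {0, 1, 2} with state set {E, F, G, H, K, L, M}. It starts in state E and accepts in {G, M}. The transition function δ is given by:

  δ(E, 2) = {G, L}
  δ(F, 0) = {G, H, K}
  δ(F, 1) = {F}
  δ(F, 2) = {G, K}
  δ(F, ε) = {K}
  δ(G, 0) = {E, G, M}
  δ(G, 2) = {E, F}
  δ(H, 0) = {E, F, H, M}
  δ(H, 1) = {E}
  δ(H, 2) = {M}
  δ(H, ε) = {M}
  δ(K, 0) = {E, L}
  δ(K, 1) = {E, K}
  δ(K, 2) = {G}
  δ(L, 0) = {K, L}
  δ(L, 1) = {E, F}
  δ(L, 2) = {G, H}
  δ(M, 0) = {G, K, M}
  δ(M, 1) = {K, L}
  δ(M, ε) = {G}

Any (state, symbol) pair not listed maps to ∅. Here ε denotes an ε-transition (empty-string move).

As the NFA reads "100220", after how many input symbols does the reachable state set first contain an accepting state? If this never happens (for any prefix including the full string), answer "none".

Start in {E}.
Read '1': E→∅; now ∅.
The set is empty and remains empty for the remaining 5 symbols.
No reachable set along the way intersects F.

none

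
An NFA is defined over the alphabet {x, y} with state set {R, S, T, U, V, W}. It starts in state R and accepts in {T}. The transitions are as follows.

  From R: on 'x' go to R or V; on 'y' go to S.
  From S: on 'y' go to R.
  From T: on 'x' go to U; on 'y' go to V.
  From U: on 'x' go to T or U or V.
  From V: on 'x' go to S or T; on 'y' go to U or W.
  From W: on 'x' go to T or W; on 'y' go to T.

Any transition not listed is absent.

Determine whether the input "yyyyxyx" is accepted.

Start in {R}.
Read 'y': R→{S}; now {S}.
Read 'y': S→{R}; now {R}.
Read 'y': R→{S}; now {S}.
Read 'y': S→{R}; now {R}.
Read 'x': R→{R, V}; now {R, V}.
Read 'y': R→{S}, V→{U, W}; now {S, U, W}.
Read 'x': S→∅, U→{T, U, V}, W→{T, W}; now {T, U, V, W}.
The final set {T, U, V, W} contains the accepting state T.

Yes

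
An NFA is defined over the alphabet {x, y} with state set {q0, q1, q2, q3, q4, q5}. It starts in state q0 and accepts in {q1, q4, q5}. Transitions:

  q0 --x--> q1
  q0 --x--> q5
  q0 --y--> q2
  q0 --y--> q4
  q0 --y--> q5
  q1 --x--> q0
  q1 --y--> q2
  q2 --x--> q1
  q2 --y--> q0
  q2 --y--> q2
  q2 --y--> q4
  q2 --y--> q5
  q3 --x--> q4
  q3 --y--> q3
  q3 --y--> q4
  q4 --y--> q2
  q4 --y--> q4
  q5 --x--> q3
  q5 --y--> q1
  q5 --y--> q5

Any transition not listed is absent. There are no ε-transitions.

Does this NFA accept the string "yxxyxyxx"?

Start in {q0}.
Read 'y': {q0} → {q2, q4, q5}.
Read 'x': {q2, q4, q5} → {q1, q3}.
Read 'x': {q1, q3} → {q0, q4}.
Read 'y': {q0, q4} → {q2, q4, q5}.
Read 'x': {q2, q4, q5} → {q1, q3}.
Read 'y': {q1, q3} → {q2, q3, q4}.
Read 'x': {q2, q3, q4} → {q1, q4}.
Read 'x': {q1, q4} → {q0}.
The final set {q0} contains no accepting state.

No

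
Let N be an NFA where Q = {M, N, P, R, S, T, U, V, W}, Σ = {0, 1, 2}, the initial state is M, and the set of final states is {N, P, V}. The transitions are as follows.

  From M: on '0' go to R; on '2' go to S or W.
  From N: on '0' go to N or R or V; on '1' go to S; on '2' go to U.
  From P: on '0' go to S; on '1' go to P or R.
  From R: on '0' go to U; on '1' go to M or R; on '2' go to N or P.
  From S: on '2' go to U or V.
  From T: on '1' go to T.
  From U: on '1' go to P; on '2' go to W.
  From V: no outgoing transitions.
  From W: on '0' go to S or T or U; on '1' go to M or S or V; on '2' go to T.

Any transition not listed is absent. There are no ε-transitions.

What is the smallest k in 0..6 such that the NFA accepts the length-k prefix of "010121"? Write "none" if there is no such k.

4

Start in {M}.
Read '0': {M} → {R}.
Read '1': {R} → {M, R}.
Read '0': {M, R} → {R, U}.
Read '1': {R, U} → {M, P, R}.
None of the earlier sets intersect F, but {M, P, R} does.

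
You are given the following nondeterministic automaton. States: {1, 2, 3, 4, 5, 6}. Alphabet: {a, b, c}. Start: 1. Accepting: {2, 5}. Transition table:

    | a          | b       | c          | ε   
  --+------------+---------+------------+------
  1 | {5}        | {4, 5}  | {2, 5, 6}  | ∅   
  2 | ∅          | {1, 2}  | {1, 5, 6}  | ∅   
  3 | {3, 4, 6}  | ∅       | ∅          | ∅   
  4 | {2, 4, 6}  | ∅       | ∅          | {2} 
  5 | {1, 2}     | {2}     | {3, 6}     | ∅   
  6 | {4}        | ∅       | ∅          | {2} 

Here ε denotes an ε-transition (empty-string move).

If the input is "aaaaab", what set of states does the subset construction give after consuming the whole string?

{2}

Start in {1}.
Read 'a': {1} → {5}.
Read 'a': {5} → {1, 2}.
Read 'a': {1, 2} → {5}.
Read 'a': {5} → {1, 2}.
Read 'a': {1, 2} → {5}.
Read 'b': {5} → {2}.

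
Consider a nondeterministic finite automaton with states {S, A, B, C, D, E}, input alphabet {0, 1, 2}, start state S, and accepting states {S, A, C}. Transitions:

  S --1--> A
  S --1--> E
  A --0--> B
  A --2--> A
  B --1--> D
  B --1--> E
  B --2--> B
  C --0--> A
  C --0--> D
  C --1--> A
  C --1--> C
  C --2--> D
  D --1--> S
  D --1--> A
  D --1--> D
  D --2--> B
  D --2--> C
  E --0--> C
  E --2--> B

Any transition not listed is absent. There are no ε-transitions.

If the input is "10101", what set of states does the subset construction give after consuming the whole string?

Start in {S}.
Read '1': S→{A, E}; now {A, E}.
Read '0': A→{B}, E→{C}; now {B, C}.
Read '1': B→{D, E}, C→{A, C}; now {A, C, D, E}.
Read '0': A→{B}, C→{A, D}, D→∅, E→{C}; now {A, B, C, D}.
Read '1': A→∅, B→{D, E}, C→{A, C}, D→{S, A, D}; now {S, A, C, D, E}.

{S, A, C, D, E}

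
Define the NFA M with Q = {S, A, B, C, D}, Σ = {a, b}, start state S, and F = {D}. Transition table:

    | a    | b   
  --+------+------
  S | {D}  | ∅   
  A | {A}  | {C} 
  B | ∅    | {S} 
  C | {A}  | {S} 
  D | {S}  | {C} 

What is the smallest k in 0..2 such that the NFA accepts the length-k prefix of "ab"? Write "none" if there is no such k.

Start in {S}.
Read 'a': S→{D}; now {D}.
None of the earlier sets intersect F, but {D} does.

1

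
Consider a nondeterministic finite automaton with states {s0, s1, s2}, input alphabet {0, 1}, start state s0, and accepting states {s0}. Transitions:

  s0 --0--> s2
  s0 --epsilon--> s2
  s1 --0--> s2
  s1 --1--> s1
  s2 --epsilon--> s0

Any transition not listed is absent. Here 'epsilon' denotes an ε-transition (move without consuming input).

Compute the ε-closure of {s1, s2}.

{s0, s1, s2}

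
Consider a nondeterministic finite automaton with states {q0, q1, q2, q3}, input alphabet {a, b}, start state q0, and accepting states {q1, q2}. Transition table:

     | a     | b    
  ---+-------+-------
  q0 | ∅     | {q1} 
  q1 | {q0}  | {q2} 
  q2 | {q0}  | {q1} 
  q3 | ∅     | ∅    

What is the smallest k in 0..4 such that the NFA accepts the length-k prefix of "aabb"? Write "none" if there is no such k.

Start in {q0}.
Read 'a': {q0} → ∅.
The set is empty and remains empty for the remaining 3 symbols.
No reachable set along the way intersects F.

none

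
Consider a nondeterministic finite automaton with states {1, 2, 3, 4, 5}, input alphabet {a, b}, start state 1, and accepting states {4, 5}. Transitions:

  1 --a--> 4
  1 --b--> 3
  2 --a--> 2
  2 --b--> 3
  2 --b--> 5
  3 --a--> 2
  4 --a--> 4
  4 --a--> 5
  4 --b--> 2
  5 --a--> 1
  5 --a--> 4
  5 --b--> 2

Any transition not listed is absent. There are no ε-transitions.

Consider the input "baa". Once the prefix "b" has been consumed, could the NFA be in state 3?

Yes

Start in {1}.
Read 'b': 1→{3}; now {3}.
State 3 is in {3}.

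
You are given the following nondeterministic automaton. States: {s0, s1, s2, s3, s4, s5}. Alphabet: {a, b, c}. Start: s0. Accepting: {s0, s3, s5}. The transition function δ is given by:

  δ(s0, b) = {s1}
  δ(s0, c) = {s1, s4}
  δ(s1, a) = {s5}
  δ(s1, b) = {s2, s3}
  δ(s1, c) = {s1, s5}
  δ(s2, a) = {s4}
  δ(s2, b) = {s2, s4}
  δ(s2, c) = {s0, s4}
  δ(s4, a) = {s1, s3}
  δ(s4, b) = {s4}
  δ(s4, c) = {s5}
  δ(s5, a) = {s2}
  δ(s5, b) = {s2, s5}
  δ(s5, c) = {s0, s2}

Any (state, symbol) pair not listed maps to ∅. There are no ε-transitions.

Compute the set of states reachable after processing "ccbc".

{s0, s2, s4}

Start in {s0}.
Read 'c': s0→{s1, s4}; now {s1, s4}.
Read 'c': s1→{s1, s5}, s4→{s5}; now {s1, s5}.
Read 'b': s1→{s2, s3}, s5→{s2, s5}; now {s2, s3, s5}.
Read 'c': s2→{s0, s4}, s3→∅, s5→{s0, s2}; now {s0, s2, s4}.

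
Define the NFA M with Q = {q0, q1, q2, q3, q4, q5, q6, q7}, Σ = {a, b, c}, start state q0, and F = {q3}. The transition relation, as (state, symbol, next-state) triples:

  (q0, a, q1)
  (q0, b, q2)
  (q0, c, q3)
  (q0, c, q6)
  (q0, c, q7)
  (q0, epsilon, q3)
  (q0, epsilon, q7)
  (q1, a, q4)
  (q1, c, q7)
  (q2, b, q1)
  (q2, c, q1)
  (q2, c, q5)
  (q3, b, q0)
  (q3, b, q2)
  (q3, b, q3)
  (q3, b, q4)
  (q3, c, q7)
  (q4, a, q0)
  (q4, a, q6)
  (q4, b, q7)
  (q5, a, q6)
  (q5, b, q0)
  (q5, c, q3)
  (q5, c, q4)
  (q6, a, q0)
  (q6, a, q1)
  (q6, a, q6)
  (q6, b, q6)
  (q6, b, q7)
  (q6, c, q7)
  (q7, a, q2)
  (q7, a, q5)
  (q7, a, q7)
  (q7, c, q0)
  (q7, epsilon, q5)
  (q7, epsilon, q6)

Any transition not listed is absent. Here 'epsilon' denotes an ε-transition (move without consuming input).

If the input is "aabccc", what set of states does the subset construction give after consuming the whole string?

{q0, q3, q4, q5, q6, q7}

Start: ε-closure({q0}) = {q0, q3, q5, q6, q7}.
Read 'a': {q0, q3, q5, q6, q7} → {q0, q1, q2, q3, q5, q6, q7}.
Read 'a': {q0, q1, q2, q3, q5, q6, q7} → {q0, q1, q2, q3, q4, q5, q6, q7}.
Read 'b': {q0, q1, q2, q3, q4, q5, q6, q7} → {q0, q1, q2, q3, q4, q5, q6, q7}.
Read 'c': {q0, q1, q2, q3, q4, q5, q6, q7} → {q0, q1, q3, q4, q5, q6, q7}.
Read 'c': {q0, q1, q3, q4, q5, q6, q7} → {q0, q3, q4, q5, q6, q7}.
Read 'c': {q0, q3, q4, q5, q6, q7} → {q0, q3, q4, q5, q6, q7}.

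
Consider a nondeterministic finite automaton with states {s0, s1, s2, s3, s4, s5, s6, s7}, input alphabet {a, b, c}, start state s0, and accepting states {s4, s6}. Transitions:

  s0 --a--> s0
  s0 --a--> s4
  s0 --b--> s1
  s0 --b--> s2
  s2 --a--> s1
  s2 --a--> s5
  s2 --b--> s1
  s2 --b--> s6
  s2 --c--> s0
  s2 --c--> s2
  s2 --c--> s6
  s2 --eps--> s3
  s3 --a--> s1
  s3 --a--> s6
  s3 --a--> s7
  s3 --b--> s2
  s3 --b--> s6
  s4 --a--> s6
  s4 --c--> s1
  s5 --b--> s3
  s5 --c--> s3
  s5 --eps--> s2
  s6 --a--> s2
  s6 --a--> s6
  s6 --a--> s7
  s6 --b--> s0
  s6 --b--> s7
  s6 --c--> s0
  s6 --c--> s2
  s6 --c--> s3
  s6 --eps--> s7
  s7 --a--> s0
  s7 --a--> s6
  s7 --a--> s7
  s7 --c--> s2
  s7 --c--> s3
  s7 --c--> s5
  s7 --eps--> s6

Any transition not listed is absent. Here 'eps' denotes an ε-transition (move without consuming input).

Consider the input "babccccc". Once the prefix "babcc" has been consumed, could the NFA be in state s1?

Start in {s0}.
Read 'b': s0→{s1, s2}; union {s1, s2}; ε-closure = {s1, s2, s3}.
Read 'a': s1→∅, s2→{s1, s5}, s3→{s1, s6, s7}; union {s1, s5, s6, s7}; ε-closure = {s1, s2, s3, s5, s6, s7}.
Read 'b': s1→∅, s2→{s1, s6}, s3→{s2, s6}, s5→{s3}, s6→{s0, s7}, s7→∅; now {s0, s1, s2, s3, s6, s7}.
Read 'c': s0→∅, s1→∅, s2→{s0, s2, s6}, s3→∅, s6→{s0, s2, s3}, s7→{s2, s3, s5}; union {s0, s2, s3, s5, s6}; ε-closure = {s0, s2, s3, s5, s6, s7}.
Read 'c': s0→∅, s2→{s0, s2, s6}, s3→∅, s5→{s3}, s6→{s0, s2, s3}, s7→{s2, s3, s5}; union {s0, s2, s3, s5, s6}; ε-closure = {s0, s2, s3, s5, s6, s7}.
State s1 is not in {s0, s2, s3, s5, s6, s7}.

No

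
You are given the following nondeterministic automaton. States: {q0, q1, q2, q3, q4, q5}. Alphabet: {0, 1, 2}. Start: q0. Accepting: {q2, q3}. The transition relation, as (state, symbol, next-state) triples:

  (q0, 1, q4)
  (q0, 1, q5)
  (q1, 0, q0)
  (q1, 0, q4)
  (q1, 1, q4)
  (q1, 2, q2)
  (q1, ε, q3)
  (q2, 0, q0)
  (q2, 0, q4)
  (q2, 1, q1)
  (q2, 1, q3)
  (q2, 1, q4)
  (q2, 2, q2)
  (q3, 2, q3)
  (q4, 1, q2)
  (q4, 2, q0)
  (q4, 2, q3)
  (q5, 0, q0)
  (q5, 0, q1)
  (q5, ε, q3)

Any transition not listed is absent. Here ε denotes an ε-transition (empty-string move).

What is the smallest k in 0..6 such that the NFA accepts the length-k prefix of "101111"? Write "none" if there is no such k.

1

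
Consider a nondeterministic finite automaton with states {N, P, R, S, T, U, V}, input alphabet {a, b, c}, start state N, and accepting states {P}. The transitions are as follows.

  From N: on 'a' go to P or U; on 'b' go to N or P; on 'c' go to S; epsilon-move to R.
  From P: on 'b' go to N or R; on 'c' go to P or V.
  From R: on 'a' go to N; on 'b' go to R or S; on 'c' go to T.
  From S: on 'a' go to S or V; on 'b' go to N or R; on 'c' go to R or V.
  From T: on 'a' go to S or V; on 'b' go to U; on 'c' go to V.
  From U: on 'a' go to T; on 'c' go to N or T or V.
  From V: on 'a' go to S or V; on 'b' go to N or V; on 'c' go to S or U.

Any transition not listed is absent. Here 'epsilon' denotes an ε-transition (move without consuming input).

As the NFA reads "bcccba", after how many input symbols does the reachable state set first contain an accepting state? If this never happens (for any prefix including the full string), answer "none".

1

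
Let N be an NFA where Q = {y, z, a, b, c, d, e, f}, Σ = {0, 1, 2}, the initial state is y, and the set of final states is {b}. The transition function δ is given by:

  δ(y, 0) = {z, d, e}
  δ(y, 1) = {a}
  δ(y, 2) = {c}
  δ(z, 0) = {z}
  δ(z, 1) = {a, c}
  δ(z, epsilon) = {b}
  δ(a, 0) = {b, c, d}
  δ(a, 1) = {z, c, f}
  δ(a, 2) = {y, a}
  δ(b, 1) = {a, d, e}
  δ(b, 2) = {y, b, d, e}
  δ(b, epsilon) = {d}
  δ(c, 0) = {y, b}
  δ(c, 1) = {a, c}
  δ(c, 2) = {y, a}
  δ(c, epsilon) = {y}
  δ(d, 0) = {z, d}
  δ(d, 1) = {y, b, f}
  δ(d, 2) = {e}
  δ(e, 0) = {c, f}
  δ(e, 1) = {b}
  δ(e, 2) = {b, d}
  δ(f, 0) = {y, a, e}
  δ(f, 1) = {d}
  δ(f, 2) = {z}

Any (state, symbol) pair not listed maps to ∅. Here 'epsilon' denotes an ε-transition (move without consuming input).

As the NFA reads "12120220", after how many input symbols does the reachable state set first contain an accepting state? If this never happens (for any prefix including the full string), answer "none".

3

Start in {y}.
Read '1': y→{a}; now {a}.
Read '2': a→{y, a}; now {y, a}.
Read '1': y→{a}, a→{z, c, f}; union {z, a, c, f}; ε-closure = {y, z, a, b, c, d, f}.
None of the earlier sets intersect F, but {y, z, a, b, c, d, f} does.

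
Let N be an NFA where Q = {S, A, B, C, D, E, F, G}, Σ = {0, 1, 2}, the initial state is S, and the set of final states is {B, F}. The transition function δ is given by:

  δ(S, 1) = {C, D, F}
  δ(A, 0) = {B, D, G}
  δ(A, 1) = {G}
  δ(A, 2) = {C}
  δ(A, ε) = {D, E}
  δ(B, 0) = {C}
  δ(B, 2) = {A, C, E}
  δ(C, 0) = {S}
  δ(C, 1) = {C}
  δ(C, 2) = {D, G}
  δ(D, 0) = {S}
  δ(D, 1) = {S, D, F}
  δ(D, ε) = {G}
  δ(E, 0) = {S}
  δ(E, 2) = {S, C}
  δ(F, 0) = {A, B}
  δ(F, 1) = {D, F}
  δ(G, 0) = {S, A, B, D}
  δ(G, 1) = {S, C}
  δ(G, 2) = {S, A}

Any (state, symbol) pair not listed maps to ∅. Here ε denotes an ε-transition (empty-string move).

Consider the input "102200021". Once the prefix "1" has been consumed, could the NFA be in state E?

Start in {S}.
Read '1': S→{C, D, F}; union {C, D, F}; ε-closure = {C, D, F, G}.
State E is not in {C, D, F, G}.

No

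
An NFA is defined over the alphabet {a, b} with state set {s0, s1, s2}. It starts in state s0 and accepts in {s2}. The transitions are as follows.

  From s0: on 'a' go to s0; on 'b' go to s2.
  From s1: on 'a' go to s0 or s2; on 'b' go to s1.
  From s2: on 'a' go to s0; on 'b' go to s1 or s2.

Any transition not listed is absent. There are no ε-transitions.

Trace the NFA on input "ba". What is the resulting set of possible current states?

Start in {s0}.
Read 'b': {s0} → {s2}.
Read 'a': {s2} → {s0}.

{s0}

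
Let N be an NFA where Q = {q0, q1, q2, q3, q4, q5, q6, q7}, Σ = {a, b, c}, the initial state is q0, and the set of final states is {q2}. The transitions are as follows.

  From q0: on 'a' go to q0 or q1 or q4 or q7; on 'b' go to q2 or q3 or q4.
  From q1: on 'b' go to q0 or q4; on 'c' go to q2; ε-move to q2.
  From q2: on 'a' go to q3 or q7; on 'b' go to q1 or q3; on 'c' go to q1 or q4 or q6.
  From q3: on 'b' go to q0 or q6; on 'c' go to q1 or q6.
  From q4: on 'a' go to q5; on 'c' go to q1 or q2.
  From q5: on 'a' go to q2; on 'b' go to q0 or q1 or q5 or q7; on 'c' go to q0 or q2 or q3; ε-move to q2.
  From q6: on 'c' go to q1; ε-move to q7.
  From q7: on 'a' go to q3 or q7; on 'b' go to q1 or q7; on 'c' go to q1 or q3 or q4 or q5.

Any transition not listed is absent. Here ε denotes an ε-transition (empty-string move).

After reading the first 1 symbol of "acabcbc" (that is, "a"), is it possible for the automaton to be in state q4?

Yes

Start in {q0}.
Read 'a': {q0} → {q0, q1, q2, q4, q7}.
State q4 is in {q0, q1, q2, q4, q7}.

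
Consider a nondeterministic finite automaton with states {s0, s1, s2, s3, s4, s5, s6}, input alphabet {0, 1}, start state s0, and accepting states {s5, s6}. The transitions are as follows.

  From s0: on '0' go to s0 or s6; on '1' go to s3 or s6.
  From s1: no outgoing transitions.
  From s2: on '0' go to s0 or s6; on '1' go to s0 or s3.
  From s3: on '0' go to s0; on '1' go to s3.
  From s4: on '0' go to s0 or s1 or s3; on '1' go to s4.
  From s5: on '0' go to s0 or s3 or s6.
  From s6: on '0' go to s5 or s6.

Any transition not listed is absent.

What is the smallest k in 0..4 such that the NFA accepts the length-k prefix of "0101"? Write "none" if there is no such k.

Start in {s0}.
Read '0': {s0} → {s0, s6}.
None of the earlier sets intersect F, but {s0, s6} does.

1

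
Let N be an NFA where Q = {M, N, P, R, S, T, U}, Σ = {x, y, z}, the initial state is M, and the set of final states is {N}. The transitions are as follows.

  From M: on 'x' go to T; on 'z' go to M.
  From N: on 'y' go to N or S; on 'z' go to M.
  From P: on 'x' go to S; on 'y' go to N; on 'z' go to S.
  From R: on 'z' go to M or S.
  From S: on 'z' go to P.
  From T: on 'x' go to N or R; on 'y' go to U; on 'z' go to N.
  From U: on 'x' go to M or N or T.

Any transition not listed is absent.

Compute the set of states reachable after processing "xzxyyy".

Start in {M}.
Read 'x': {M} → {T}.
Read 'z': {T} → {N}.
Read 'x': {N} → ∅.
The set is empty and remains empty for the remaining 3 symbols.

∅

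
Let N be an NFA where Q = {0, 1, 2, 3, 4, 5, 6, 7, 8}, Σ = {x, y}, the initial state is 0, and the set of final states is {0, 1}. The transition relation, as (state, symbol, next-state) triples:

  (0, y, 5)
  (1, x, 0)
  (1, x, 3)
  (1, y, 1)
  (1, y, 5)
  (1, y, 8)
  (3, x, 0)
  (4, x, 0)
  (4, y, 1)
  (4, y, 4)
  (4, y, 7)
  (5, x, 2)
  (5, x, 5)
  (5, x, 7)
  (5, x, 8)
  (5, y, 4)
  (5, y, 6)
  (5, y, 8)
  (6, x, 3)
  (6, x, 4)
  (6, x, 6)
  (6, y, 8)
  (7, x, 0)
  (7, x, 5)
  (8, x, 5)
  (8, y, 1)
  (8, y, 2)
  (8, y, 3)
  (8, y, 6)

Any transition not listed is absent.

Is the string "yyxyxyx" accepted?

Start in {0}.
Read 'y': 0→{5}; now {5}.
Read 'y': 5→{4, 6, 8}; now {4, 6, 8}.
Read 'x': 4→{0}, 6→{3, 4, 6}, 8→{5}; now {0, 3, 4, 5, 6}.
Read 'y': 0→{5}, 3→∅, 4→{1, 4, 7}, 5→{4, 6, 8}, 6→{8}; now {1, 4, 5, 6, 7, 8}.
Read 'x': 1→{0, 3}, 4→{0}, 5→{2, 5, 7, 8}, 6→{3, 4, 6}, 7→{0, 5}, 8→{5}; now {0, 2, 3, 4, 5, 6, 7, 8}.
Read 'y': 0→{5}, 2→∅, 3→∅, 4→{1, 4, 7}, 5→{4, 6, 8}, 6→{8}, 7→∅, 8→{1, 2, 3, 6}; now {1, 2, 3, 4, 5, 6, 7, 8}.
Read 'x': 1→{0, 3}, 2→∅, 3→{0}, 4→{0}, 5→{2, 5, 7, 8}, 6→{3, 4, 6}, 7→{0, 5}, 8→{5}; now {0, 2, 3, 4, 5, 6, 7, 8}.
The final set {0, 2, 3, 4, 5, 6, 7, 8} contains the accepting state 0.

Yes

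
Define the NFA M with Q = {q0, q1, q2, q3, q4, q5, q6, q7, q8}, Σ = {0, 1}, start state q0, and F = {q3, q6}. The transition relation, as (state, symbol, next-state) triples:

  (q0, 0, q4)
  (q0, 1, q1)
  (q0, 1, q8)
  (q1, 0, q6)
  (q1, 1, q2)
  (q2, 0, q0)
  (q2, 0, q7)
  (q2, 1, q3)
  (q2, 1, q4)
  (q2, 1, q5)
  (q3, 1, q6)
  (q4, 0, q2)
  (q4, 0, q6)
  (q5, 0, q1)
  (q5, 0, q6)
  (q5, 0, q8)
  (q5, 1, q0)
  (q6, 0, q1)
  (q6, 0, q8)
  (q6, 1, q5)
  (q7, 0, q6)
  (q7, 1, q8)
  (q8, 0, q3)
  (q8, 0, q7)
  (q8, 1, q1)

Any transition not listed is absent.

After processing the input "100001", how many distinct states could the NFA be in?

5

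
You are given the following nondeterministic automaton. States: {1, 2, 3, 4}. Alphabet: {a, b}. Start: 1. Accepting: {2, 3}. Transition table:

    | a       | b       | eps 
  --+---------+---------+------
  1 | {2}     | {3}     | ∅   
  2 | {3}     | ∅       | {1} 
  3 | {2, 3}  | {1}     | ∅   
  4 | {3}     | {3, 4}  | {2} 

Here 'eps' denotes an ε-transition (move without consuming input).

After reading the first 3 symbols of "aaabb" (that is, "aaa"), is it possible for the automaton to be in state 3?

Start in {1}.
Read 'a': {1} → {1, 2}.
Read 'a': {1, 2} → {1, 2, 3}.
Read 'a': {1, 2, 3} → {1, 2, 3}.
State 3 is in {1, 2, 3}.

Yes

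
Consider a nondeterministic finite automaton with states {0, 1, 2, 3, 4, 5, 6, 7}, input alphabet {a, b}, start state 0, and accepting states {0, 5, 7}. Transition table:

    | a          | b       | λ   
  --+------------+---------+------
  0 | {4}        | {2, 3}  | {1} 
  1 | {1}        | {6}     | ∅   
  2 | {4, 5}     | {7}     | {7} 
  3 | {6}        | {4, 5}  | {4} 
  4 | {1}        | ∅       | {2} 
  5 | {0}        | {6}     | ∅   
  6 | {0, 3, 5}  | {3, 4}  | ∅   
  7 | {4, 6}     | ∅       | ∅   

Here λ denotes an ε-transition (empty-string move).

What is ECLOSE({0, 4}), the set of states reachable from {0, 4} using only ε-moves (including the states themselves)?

{0, 1, 2, 4, 7}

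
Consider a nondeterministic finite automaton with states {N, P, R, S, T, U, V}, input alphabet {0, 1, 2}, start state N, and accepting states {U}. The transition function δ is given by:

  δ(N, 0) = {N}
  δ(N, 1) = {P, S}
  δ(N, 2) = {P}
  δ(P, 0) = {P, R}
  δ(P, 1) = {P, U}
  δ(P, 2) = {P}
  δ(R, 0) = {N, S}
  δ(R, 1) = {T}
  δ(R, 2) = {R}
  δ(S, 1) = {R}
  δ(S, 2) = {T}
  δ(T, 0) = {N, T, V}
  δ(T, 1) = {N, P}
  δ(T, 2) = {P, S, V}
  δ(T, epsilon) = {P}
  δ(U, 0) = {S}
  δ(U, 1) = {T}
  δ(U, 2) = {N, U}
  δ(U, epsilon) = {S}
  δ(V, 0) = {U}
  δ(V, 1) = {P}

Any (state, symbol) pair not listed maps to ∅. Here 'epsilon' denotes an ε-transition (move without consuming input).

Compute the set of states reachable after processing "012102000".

{N, P, R, S, T, U, V}

Start in {N}.
Read '0': {N} → {N}.
Read '1': {N} → {P, S}.
Read '2': {P, S} → {P, T}.
Read '1': {P, T} → {N, P, S, U}.
Read '0': {N, P, S, U} → {N, P, R, S}.
Read '2': {N, P, R, S} → {P, R, T}.
Read '0': {P, R, T} → {N, P, R, S, T, V}.
Read '0': {N, P, R, S, T, V} → {N, P, R, S, T, U, V}.
Read '0': {N, P, R, S, T, U, V} → {N, P, R, S, T, U, V}.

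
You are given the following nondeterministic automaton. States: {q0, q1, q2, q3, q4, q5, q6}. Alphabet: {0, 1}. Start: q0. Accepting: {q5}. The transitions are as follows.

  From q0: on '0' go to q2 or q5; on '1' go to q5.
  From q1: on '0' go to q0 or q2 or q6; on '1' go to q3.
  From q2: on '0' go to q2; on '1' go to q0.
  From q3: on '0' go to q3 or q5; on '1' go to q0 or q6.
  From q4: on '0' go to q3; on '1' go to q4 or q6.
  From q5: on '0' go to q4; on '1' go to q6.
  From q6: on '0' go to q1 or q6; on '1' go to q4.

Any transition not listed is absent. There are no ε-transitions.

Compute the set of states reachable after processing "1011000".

Start in {q0}.
Read '1': q0→{q5}; now {q5}.
Read '0': q5→{q4}; now {q4}.
Read '1': q4→{q4, q6}; now {q4, q6}.
Read '1': q4→{q4, q6}, q6→{q4}; now {q4, q6}.
Read '0': q4→{q3}, q6→{q1, q6}; now {q1, q3, q6}.
Read '0': q1→{q0, q2, q6}, q3→{q3, q5}, q6→{q1, q6}; now {q0, q1, q2, q3, q5, q6}.
Read '0': q0→{q2, q5}, q1→{q0, q2, q6}, q2→{q2}, q3→{q3, q5}, q5→{q4}, q6→{q1, q6}; now {q0, q1, q2, q3, q4, q5, q6}.

{q0, q1, q2, q3, q4, q5, q6}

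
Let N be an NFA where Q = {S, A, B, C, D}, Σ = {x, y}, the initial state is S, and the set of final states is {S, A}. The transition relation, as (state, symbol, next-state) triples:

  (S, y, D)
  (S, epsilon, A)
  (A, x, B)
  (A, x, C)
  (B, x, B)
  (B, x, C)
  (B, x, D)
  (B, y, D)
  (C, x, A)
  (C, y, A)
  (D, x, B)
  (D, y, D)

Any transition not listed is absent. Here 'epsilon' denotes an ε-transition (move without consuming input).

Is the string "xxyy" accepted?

Start: ε-closure({S}) = {S, A}.
Read 'x': S→∅, A→{B, C}; now {B, C}.
Read 'x': B→{B, C, D}, C→{A}; now {A, B, C, D}.
Read 'y': A→∅, B→{D}, C→{A}, D→{D}; now {A, D}.
Read 'y': A→∅, D→{D}; now {D}.
The final set {D} contains no accepting state.

No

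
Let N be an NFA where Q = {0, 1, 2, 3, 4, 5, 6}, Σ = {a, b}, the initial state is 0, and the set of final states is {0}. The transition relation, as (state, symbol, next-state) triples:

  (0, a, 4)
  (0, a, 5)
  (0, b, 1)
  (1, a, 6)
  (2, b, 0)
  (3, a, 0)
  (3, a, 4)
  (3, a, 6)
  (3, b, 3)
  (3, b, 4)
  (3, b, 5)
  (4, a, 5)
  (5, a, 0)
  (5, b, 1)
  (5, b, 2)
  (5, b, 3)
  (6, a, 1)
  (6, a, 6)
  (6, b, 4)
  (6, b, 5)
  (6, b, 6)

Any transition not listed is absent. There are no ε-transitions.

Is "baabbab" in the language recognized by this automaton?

Start in {0}.
Read 'b': {0} → {1}.
Read 'a': {1} → {6}.
Read 'a': {6} → {1, 6}.
Read 'b': {1, 6} → {4, 5, 6}.
Read 'b': {4, 5, 6} → {1, 2, 3, 4, 5, 6}.
Read 'a': {1, 2, 3, 4, 5, 6} → {0, 1, 4, 5, 6}.
Read 'b': {0, 1, 4, 5, 6} → {1, 2, 3, 4, 5, 6}.
The final set {1, 2, 3, 4, 5, 6} contains no accepting state.

No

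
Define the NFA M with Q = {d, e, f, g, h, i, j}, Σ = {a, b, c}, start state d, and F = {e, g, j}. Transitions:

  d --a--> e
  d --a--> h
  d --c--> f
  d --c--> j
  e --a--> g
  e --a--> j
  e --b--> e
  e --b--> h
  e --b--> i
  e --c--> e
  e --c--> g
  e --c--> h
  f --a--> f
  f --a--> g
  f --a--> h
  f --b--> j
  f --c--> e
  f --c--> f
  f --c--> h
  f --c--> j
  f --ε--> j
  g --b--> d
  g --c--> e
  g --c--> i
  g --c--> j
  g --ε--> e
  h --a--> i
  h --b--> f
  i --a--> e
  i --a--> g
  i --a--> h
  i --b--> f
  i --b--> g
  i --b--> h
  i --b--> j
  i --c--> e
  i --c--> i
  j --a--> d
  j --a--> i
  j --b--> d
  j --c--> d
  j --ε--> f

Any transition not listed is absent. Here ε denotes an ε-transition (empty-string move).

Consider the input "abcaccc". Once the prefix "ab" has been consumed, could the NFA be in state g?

Start in {d}.
Read 'a': {d} → {e, h}.
Read 'b': {e, h} → {e, f, h, i, j}.
State g is not in {e, f, h, i, j}.

No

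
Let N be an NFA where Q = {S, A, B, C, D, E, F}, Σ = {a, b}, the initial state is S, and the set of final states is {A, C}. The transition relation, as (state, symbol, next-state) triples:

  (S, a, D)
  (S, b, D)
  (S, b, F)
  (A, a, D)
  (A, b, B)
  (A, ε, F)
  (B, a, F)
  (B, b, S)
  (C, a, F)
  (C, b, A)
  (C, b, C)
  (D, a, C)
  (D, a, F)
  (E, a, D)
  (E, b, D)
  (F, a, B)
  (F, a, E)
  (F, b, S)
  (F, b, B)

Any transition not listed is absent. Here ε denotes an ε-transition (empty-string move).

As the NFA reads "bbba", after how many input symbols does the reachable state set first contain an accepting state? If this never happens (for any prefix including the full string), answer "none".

Start in {S}.
Read 'b': {S} → {D, F}.
Read 'b': {D, F} → {S, B}.
Read 'b': {S, B} → {S, D, F}.
Read 'a': {S, D, F} → {B, C, D, E, F}.
None of the earlier sets intersect F, but {B, C, D, E, F} does.

4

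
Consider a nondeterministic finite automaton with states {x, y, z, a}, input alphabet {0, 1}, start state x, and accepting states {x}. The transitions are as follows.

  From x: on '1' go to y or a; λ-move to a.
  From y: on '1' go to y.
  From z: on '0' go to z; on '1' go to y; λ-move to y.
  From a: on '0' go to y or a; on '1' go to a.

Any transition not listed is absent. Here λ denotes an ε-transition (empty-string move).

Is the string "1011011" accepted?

Start: ε-closure({x}) = {x, a}.
Read '1': {x, a} → {y, a}.
Read '0': {y, a} → {y, a}.
Read '1': {y, a} → {y, a}.
Read '1': {y, a} → {y, a}.
Read '0': {y, a} → {y, a}.
Read '1': {y, a} → {y, a}.
Read '1': {y, a} → {y, a}.
The final set {y, a} contains no accepting state.

No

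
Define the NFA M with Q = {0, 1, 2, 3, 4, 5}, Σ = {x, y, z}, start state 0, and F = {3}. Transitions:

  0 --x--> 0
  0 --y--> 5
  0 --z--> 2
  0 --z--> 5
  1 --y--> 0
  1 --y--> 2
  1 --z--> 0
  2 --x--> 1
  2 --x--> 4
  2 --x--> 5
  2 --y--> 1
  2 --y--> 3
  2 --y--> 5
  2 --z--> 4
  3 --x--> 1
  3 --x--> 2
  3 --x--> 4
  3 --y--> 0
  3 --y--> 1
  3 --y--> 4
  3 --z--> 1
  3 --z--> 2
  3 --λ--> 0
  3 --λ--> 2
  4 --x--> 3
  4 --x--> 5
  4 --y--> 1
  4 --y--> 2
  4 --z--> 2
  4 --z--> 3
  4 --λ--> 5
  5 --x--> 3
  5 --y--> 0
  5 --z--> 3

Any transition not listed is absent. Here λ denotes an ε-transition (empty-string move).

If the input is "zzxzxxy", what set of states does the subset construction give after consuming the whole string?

{0, 1, 2, 3, 4, 5}

Start in {0}.
Read 'z': 0→{2, 5}; now {2, 5}.
Read 'z': 2→{4}, 5→{3}; union {3, 4}; ε-closure = {0, 2, 3, 4, 5}.
Read 'x': 0→{0}, 2→{1, 4, 5}, 3→{1, 2, 4}, 4→{3, 5}, 5→{3}; now {0, 1, 2, 3, 4, 5}.
Read 'z': 0→{2, 5}, 1→{0}, 2→{4}, 3→{1, 2}, 4→{2, 3}, 5→{3}; now {0, 1, 2, 3, 4, 5}.
Read 'x': 0→{0}, 1→∅, 2→{1, 4, 5}, 3→{1, 2, 4}, 4→{3, 5}, 5→{3}; now {0, 1, 2, 3, 4, 5}.
Read 'x': 0→{0}, 1→∅, 2→{1, 4, 5}, 3→{1, 2, 4}, 4→{3, 5}, 5→{3}; now {0, 1, 2, 3, 4, 5}.
Read 'y': 0→{5}, 1→{0, 2}, 2→{1, 3, 5}, 3→{0, 1, 4}, 4→{1, 2}, 5→{0}; now {0, 1, 2, 3, 4, 5}.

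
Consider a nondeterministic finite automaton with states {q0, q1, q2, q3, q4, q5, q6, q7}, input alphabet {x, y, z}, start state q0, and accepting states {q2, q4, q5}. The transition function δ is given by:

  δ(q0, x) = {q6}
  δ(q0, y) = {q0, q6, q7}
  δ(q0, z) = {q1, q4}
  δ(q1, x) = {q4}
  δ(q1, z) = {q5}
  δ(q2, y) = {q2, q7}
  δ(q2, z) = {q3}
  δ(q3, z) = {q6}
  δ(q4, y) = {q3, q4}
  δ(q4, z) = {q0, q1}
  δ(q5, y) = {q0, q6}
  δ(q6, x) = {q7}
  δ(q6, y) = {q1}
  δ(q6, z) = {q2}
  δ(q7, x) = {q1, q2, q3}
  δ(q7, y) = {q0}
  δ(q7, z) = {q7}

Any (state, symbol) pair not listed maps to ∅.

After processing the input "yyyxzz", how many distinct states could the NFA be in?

7

Start in {q0}.
Read 'y': q0→{q0, q6, q7}; now {q0, q6, q7}.
Read 'y': q0→{q0, q6, q7}, q6→{q1}, q7→{q0}; now {q0, q1, q6, q7}.
Read 'y': q0→{q0, q6, q7}, q1→∅, q6→{q1}, q7→{q0}; now {q0, q1, q6, q7}.
Read 'x': q0→{q6}, q1→{q4}, q6→{q7}, q7→{q1, q2, q3}; now {q1, q2, q3, q4, q6, q7}.
Read 'z': q1→{q5}, q2→{q3}, q3→{q6}, q4→{q0, q1}, q6→{q2}, q7→{q7}; now {q0, q1, q2, q3, q5, q6, q7}.
Read 'z': q0→{q1, q4}, q1→{q5}, q2→{q3}, q3→{q6}, q5→∅, q6→{q2}, q7→{q7}; now {q1, q2, q3, q4, q5, q6, q7}.
That set has 7 states.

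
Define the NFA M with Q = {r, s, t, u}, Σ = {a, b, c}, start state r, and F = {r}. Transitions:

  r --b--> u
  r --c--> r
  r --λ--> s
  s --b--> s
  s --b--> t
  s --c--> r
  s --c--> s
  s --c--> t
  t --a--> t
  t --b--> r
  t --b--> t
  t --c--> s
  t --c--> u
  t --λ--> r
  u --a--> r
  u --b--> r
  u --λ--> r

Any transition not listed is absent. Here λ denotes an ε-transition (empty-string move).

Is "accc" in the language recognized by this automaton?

No

Start: ε-closure({r}) = {r, s}.
Read 'a': r→∅, s→∅; now ∅.
The set is empty and remains empty for the remaining 3 symbols.
The final set ∅ contains no accepting state.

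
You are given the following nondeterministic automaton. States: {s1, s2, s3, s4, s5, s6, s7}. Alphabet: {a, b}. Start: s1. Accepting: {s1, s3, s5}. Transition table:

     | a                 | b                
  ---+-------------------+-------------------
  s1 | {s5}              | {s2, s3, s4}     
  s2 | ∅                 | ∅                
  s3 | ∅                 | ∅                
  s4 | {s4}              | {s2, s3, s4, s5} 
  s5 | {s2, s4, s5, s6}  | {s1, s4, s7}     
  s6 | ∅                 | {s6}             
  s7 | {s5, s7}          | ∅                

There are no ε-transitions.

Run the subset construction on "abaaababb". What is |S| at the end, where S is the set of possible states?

7

Start in {s1}.
Read 'a': s1→{s5}; now {s5}.
Read 'b': s5→{s1, s4, s7}; now {s1, s4, s7}.
Read 'a': s1→{s5}, s4→{s4}, s7→{s5, s7}; now {s4, s5, s7}.
Read 'a': s4→{s4}, s5→{s2, s4, s5, s6}, s7→{s5, s7}; now {s2, s4, s5, s6, s7}.
Read 'a': s2→∅, s4→{s4}, s5→{s2, s4, s5, s6}, s6→∅, s7→{s5, s7}; now {s2, s4, s5, s6, s7}.
Read 'b': s2→∅, s4→{s2, s3, s4, s5}, s5→{s1, s4, s7}, s6→{s6}, s7→∅; now {s1, s2, s3, s4, s5, s6, s7}.
Read 'a': s1→{s5}, s2→∅, s3→∅, s4→{s4}, s5→{s2, s4, s5, s6}, s6→∅, s7→{s5, s7}; now {s2, s4, s5, s6, s7}.
Read 'b': s2→∅, s4→{s2, s3, s4, s5}, s5→{s1, s4, s7}, s6→{s6}, s7→∅; now {s1, s2, s3, s4, s5, s6, s7}.
Read 'b': s1→{s2, s3, s4}, s2→∅, s3→∅, s4→{s2, s3, s4, s5}, s5→{s1, s4, s7}, s6→{s6}, s7→∅; now {s1, s2, s3, s4, s5, s6, s7}.
That set has 7 states.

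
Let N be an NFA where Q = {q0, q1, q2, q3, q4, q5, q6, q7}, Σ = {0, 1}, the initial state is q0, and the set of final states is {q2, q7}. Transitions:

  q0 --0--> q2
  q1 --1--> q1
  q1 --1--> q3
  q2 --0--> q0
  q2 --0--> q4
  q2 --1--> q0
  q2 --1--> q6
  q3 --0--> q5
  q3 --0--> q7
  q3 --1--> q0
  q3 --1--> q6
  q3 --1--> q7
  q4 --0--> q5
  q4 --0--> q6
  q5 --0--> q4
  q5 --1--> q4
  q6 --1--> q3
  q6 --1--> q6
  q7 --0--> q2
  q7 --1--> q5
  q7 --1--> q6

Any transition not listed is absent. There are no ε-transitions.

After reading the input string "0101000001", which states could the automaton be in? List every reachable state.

{q0, q3, q4, q6}

Start in {q0}.
Read '0': q0→{q2}; now {q2}.
Read '1': q2→{q0, q6}; now {q0, q6}.
Read '0': q0→{q2}, q6→∅; now {q2}.
Read '1': q2→{q0, q6}; now {q0, q6}.
Read '0': q0→{q2}, q6→∅; now {q2}.
Read '0': q2→{q0, q4}; now {q0, q4}.
Read '0': q0→{q2}, q4→{q5, q6}; now {q2, q5, q6}.
Read '0': q2→{q0, q4}, q5→{q4}, q6→∅; now {q0, q4}.
Read '0': q0→{q2}, q4→{q5, q6}; now {q2, q5, q6}.
Read '1': q2→{q0, q6}, q5→{q4}, q6→{q3, q6}; now {q0, q3, q4, q6}.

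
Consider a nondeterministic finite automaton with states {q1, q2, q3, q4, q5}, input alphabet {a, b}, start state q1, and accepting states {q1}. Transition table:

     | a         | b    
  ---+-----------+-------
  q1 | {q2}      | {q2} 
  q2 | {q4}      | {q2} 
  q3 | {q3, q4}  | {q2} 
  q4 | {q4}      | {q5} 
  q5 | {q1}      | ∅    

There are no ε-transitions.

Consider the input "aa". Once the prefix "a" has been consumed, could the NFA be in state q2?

Start in {q1}.
Read 'a': q1→{q2}; now {q2}.
State q2 is in {q2}.

Yes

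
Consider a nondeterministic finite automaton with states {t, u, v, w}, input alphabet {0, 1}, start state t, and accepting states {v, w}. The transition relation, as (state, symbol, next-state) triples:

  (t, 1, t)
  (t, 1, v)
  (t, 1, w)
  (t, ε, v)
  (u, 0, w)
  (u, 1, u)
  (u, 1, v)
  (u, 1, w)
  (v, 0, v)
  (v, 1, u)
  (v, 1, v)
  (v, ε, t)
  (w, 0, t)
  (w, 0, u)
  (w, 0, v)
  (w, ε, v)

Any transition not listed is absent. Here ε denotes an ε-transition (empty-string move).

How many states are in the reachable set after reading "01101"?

4

Start: ε-closure({t}) = {t, v}.
Read '0': {t, v} → {t, v}.
Read '1': {t, v} → {t, u, v, w}.
Read '1': {t, u, v, w} → {t, u, v, w}.
Read '0': {t, u, v, w} → {t, u, v, w}.
Read '1': {t, u, v, w} → {t, u, v, w}.
That set has 4 states.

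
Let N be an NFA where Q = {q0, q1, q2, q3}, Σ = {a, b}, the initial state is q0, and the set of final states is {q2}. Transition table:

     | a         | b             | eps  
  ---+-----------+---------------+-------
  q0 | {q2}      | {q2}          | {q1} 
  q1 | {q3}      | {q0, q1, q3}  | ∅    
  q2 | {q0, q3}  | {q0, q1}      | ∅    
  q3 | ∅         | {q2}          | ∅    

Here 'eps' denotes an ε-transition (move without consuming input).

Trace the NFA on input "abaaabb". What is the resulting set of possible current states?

{q0, q1, q2, q3}

Start: ε-closure({q0}) = {q0, q1}.
Read 'a': {q0, q1} → {q2, q3}.
Read 'b': {q2, q3} → {q0, q1, q2}.
Read 'a': {q0, q1, q2} → {q0, q1, q2, q3}.
Read 'a': {q0, q1, q2, q3} → {q0, q1, q2, q3}.
Read 'a': {q0, q1, q2, q3} → {q0, q1, q2, q3}.
Read 'b': {q0, q1, q2, q3} → {q0, q1, q2, q3}.
Read 'b': {q0, q1, q2, q3} → {q0, q1, q2, q3}.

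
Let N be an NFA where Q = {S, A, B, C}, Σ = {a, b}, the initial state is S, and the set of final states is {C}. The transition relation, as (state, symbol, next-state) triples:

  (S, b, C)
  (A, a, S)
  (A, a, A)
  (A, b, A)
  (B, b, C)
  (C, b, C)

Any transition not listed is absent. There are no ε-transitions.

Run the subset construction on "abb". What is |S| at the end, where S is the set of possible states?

Start in {S}.
Read 'a': S→∅; now ∅.
The set is empty and remains empty for the remaining 2 symbols.
That set has 0 states.

0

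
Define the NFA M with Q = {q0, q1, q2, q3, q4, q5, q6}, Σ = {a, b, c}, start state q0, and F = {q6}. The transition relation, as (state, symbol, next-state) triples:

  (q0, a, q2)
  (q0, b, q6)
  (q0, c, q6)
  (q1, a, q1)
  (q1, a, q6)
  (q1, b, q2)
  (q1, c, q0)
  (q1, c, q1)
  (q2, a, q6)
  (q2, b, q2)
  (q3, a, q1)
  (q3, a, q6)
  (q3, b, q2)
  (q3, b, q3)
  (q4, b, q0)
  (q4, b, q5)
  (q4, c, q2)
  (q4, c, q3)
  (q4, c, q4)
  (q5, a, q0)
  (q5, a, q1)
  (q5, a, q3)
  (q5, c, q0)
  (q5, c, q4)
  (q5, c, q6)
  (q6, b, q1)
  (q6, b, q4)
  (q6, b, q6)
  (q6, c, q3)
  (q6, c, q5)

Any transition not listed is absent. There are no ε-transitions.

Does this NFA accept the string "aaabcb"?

Start in {q0}.
Read 'a': {q0} → {q2}.
Read 'a': {q2} → {q6}.
Read 'a': {q6} → ∅.
The set is empty and remains empty for the remaining 3 symbols.
The final set ∅ contains no accepting state.

No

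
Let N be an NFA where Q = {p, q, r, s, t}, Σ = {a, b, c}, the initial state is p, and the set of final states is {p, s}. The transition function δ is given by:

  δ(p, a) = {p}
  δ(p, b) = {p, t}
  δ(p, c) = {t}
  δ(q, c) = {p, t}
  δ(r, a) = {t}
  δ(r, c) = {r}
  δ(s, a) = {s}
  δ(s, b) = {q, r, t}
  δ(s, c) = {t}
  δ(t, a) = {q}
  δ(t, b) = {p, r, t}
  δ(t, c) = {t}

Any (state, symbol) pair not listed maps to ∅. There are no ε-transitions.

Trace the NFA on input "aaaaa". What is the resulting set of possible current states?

Start in {p}.
Read 'a': p→{p}; now {p}.
Read 'a': p→{p}; now {p}.
Read 'a': p→{p}; now {p}.
Read 'a': p→{p}; now {p}.
Read 'a': p→{p}; now {p}.

{p}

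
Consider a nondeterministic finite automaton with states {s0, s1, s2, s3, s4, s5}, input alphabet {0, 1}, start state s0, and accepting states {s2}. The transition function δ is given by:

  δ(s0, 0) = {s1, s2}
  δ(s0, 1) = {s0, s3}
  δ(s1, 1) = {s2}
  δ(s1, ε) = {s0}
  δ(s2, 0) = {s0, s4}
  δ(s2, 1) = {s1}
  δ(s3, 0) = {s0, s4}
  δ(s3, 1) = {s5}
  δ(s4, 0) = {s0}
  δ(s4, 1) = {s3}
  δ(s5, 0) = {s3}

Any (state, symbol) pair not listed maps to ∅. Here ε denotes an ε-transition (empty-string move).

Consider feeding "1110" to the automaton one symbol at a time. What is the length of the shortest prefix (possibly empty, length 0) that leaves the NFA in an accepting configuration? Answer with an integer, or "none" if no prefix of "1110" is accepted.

Start in {s0}.
Read '1': s0→{s0, s3}; now {s0, s3}.
Read '1': s0→{s0, s3}, s3→{s5}; now {s0, s3, s5}.
Read '1': s0→{s0, s3}, s3→{s5}, s5→∅; now {s0, s3, s5}.
Read '0': s0→{s1, s2}, s3→{s0, s4}, s5→{s3}; now {s0, s1, s2, s3, s4}.
None of the earlier sets intersect F, but {s0, s1, s2, s3, s4} does.

4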